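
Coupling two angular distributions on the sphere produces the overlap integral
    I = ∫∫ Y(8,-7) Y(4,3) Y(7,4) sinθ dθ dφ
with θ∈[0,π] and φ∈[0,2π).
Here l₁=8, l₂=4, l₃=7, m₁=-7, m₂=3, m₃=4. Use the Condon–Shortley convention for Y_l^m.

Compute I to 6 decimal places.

Σlᵢ=19 odd — θ-integrand is odd under cosθ→−cosθ; I=0

0.000000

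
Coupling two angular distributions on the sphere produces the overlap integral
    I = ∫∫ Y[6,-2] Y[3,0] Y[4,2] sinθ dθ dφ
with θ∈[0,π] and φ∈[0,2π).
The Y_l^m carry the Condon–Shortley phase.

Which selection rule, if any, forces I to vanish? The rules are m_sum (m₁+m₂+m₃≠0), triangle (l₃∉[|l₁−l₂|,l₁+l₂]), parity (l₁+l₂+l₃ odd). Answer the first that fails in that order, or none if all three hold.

parity

m₁+m₂+m₃ = -2 + 0 + 2 = 0  ✓
triangle: |6−3|=3 ≤ l₃=4 ≤ 6+3=9  ✓
parity: l₁+l₂+l₃ = 13 is odd  ✗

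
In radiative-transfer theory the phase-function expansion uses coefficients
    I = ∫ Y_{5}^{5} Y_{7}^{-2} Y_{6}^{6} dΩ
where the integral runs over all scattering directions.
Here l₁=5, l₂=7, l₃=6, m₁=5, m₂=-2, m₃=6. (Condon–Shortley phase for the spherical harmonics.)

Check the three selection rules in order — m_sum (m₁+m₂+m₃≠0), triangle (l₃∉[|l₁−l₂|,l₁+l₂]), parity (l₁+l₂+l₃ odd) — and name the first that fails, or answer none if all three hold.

m_sum

Σmᵢ = 9  ✗
l₃∈[|l₁−l₂|,l₁+l₂]=[2,12], have l₃=6
Σlᵢ = 18 ⇒ even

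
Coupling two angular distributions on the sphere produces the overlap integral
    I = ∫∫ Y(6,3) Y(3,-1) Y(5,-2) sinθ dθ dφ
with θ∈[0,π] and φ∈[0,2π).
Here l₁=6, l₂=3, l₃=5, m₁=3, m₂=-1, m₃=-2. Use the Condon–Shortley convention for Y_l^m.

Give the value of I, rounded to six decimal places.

-0.152880

m-sum 0 ✓  L=14 even ✓  3≤5≤9 ✓
Π(2lᵢ+1) = 13×7×11 = 1001
triangle coeff Δ(6,3,5) = 1/675675
Σ_t [1,3]: t=1:−1/8640 t=2:+1/2304 t=3:−1/8640 = 7/34560
(3j)²=7/429 [(6 3 5; 0 0 0)], sign=-1
Σ_t [0,2]: t=0:+1/34560 t=1:−1/8640 t=2:+1/40320 = -1/16128
(3j)²=18/1001 [(6 3 5; 3 -1 -2)], sign=+1
⇒ 4πI² = 42/143
I = (-1)√(42/143/(4π)) = -0.15288036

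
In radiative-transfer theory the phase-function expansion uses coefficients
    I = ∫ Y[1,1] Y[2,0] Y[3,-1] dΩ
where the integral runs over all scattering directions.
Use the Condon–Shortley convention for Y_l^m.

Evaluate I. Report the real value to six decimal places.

-0.202301

Rules hold: Σm=0, L=6 even, 1≤3≤3.
N = 3·5·7 = 105
Δ = 0!·2!·4!/7! = 1/105
Racah Σ t=0..0: t=0:+1/4 = 1/4
⇒ 3j(1 2 3; 0 0 0)² = 3/35, sgn -1
Racah Σ t=0..0: t=0:+1/8 = 1/8
⇒ 3j(1 2 3; 1 0 -1)² = 2/35, sgn +1
4πI² = N·(3j₀)²·(3jₘ)² = 18/35
I = -1·√(0.514286/4π) = -0.20230066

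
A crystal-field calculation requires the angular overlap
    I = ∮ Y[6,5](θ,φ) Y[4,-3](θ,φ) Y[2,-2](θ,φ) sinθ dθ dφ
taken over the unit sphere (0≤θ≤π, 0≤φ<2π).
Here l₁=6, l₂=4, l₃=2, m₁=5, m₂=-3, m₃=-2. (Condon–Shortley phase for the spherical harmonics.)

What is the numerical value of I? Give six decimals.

Rules hold: Σm=0, L=12 even, 2≤2≤10.
N = 13·9·5 = 585
Δ = 8!·4!·0!/13! = 1/6435
Racah Σ t=4..4: t=4:+1/2304 = 1/2304
⇒ 3j(6 4 2; 0 0 0)² = 5/143, sgn +1
Racah Σ t=1..1: t=1:−1/120960 = -1/120960
⇒ 3j(6 4 2; 5 -3 -2)² = 2/39, sgn -1
4πI² = N·(3j₀)²·(3jₘ)² = 150/143
I = -1·√(1.04895/4π) = -0.28891672

-0.288917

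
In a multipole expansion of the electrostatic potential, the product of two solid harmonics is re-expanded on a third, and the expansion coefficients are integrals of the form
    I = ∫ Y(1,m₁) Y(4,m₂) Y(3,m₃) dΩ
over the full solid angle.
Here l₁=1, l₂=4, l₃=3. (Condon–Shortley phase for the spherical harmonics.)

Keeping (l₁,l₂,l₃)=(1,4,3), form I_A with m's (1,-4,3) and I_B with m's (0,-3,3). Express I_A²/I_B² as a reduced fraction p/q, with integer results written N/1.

4/1

l's match ⇒ only the (l;m) 3-j factors differ between A and B.
A: triangle coeff Δ(1,4,3) = 1/252; Σ_t [0,0]: t=0:+1/1440 = 1/1440; (3j)²=1/9 [(1 4 3; 1 -4 3)], sign=+1
B: triangle coeff Δ(1,4,3) = 1/252; Σ_t [1,1]: t=1:−1/720 = -1/720; (3j)²=1/36 [(1 4 3; 0 -3 3)], sign=-1
I_A²/I_B² = (1/9)/(1/36) = 4/1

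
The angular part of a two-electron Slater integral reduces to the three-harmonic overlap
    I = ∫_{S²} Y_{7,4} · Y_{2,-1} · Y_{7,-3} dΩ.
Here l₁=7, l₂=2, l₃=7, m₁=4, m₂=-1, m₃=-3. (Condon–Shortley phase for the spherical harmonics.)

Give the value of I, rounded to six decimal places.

0.162315

Checks pass: Σm=0; 16 even; l₃=7∈[5,9].
(2·7+1)(2·2+1)(2·7+1) = 1125
Δ: 2! 12! 2! / 17! → 1/185640
sum: t=0:+1/2419200 t=1:−1/518400 t=2:+1/2419200 = -1/907200
3j²(7 2 7; 0 0 0) = Δ·Π!·Σ² = 56/3315  (sign +1)
sum: t=0:+1/4354560 t=1:−1/14515200 = 1/6220800
3j²(7 2 7; 4 -1 -3) = Δ·Π!·Σ² = 77/4420  (sign +1)
combine: 4πI² = 1125·56/3315·77/4420 = 16170/48841
take √, sign +1: I = 0.16231468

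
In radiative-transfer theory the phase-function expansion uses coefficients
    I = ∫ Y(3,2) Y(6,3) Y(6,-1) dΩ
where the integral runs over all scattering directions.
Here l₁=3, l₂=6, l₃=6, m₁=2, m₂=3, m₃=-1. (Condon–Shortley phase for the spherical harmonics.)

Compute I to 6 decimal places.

0.000000

Σmᵢ = 4 ≠ 0, so the φ-integral vanishes; I = 0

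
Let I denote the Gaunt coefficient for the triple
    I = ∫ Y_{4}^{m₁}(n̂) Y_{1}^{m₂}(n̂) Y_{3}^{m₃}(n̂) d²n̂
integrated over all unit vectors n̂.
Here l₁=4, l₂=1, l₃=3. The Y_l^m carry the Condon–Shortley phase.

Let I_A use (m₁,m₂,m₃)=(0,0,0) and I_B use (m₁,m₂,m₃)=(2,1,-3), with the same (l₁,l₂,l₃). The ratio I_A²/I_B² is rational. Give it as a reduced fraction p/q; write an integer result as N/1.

16/1

Same 4,1,3: normalisation and zero-m 3j drop out of the ratio.
A: Δ: 2! 6! 0! / 9! → 1/252; sum: t=1:−1/36 = -1/36; 3j²(4 1 3; 0 0 0) = Δ·Π!·Σ² = 4/63  (sign +1)
B: Δ: 2! 6! 0! / 9! → 1/252; sum: t=2:+1/1440 = 1/1440; 3j²(4 1 3; 2 1 -3) = Δ·Π!·Σ² = 1/252  (sign +1)
I_A²/I_B² = (4/63)/(1/252) = 16/1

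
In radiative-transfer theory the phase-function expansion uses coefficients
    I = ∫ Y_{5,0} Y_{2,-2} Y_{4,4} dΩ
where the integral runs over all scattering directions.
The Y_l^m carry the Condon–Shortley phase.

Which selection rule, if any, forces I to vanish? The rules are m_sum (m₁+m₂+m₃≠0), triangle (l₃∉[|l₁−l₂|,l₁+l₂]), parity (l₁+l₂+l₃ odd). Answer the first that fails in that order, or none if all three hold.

m_sum

Σmᵢ = 2  ✗
l₃∈[|l₁−l₂|,l₁+l₂]=[3,7], have l₃=4
Σlᵢ = 11 ⇒ odd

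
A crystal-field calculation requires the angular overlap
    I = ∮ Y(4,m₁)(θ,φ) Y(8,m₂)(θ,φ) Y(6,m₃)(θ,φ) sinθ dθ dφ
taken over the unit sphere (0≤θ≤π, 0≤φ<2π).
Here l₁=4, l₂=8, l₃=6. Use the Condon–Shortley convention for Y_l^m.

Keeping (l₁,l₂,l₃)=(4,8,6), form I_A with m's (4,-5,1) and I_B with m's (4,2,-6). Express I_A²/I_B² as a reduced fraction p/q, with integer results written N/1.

Shared (l₁,l₂,l₃)=(4,8,6): N and (l;000)² cancel in I_A²/I_B².
A: Δ = 6!·2!·10!/19! = 1/23279256; Racah Σ t=0..0: t=0:+1/43545600 = 1/43545600; ⇒ 3j(4 8 6; 4 -5 1)² = 20/969, sgn -1
B: Δ = 6!·2!·10!/19! = 1/23279256; Racah Σ t=0..0: t=0:+1/5225472000 = 1/5225472000; ⇒ 3j(4 8 6; 4 2 -6)² = 1/12597, sgn +1
I_A²/I_B² = (20/969)/(1/12597) = 260/1

260/1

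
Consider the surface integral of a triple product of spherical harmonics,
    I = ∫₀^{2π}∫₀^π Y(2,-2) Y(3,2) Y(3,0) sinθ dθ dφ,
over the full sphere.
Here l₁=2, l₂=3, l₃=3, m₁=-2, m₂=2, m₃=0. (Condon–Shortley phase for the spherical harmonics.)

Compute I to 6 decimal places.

m-sum 0 ✓  L=8 even ✓  1≤3≤5 ✓
Π(2lᵢ+1) = 5×7×7 = 245
triangle coeff Δ(2,3,3) = 1/3780
Σ_t [0,2]: t=0:+1/24 t=1:−1/4 t=2:+1/24 = -1/6
(3j)²=4/105 [(2 3 3; 0 0 0)], sign=+1
Σ_t [2,2]: t=2:+1/24 = 1/24
(3j)²=1/21 [(2 3 3; -2 2 0)], sign=-1
⇒ 4πI² = 4/9
I = (-1)√(4/9/(4π)) = -0.18806319

-0.188063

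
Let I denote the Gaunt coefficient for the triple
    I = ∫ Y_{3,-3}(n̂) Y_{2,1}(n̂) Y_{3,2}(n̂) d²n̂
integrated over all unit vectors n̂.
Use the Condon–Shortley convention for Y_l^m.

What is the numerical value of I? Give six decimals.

Rules hold: Σm=0, L=8 even, 1≤3≤5.
N = 7·5·7 = 245
Δ = 2!·4!·2!/9! = 1/3780
Racah Σ t=0..2: t=0:+1/24 t=1:−1/4 t=2:+1/24 = -1/6
⇒ 3j(3 2 3; 0 0 0)² = 4/105, sgn +1
Racah Σ t=2..2: t=2:+1/48 = 1/48
⇒ 3j(3 2 3; -3 1 2)² = 5/84, sgn -1
4πI² = N·(3j₀)²·(3jₘ)² = 5/9
I = -1·√(0.555556/4π) = -0.21026104

-0.210261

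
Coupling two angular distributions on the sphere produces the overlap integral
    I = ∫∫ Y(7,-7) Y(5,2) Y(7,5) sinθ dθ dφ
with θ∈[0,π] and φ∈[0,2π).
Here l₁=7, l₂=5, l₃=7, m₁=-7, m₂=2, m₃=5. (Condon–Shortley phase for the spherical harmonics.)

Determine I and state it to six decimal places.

0.000000

Σlᵢ=19 odd — θ-integrand is odd under cosθ→−cosθ; I=0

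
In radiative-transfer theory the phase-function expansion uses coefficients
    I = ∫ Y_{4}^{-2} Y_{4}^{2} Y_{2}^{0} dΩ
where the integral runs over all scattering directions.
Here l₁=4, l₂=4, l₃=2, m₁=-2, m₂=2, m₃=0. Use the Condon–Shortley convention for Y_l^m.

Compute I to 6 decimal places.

Rules hold: Σm=0, L=10 even, 0≤2≤8.
N = 9·9·5 = 405
Δ = 6!·2!·2!/11! = 1/13860
Racah Σ t=2..4: t=2:+1/192 t=3:−1/36 t=4:+1/192 = -5/288
⇒ 3j(4 4 2; 0 0 0)² = 20/693, sgn -1
Racah Σ t=4..6: t=4:+1/192 t=5:−1/120 t=6:+1/2880 = -1/360
⇒ 3j(4 4 2; -2 2 0)² = 16/3465, sgn -1
4πI² = N·(3j₀)²·(3jₘ)² = 320/5929
I = +1·√(0.053972/4π) = 0.06553591

0.065536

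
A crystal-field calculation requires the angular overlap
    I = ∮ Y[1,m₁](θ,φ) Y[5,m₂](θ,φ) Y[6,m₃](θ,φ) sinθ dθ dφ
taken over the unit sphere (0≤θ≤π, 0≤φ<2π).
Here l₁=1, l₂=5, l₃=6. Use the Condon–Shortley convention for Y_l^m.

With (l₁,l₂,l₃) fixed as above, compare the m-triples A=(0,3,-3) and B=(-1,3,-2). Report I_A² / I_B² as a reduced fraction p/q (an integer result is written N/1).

9/2

Same 1,5,6: normalisation and zero-m 3j drop out of the ratio.
A: Δ: 0! 2! 10! / 13! → 1/858; sum: t=0:+1/80640 = 1/80640; 3j²(1 5 6; 0 3 -3) = Δ·Π!·Σ² = 9/286  (sign -1)
B: Δ: 0! 2! 10! / 13! → 1/858; sum: t=0:+1/161280 = 1/161280; 3j²(1 5 6; -1 3 -2) = Δ·Π!·Σ² = 1/143  (sign +1)
I_A²/I_B² = (9/286)/(1/143) = 9/2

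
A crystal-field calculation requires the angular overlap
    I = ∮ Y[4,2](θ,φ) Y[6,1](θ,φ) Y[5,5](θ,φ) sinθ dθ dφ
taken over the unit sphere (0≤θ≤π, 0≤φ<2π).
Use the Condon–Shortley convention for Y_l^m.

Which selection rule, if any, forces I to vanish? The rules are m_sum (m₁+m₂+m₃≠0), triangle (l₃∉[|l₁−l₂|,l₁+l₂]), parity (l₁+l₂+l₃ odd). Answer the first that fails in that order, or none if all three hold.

m_sum

Σmᵢ = 8  ✗
l₃∈[|l₁−l₂|,l₁+l₂]=[2,10], have l₃=5
Σlᵢ = 15 ⇒ odd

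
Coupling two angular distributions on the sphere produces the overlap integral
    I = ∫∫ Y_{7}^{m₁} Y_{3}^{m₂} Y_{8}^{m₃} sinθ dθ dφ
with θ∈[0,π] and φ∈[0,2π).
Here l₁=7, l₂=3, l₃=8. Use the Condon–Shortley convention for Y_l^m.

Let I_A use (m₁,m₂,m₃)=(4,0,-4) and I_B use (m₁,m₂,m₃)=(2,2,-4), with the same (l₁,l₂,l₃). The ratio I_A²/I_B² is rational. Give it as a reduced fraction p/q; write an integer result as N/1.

3468/1375

Same 7,3,8: normalisation and zero-m 3j drop out of the ratio.
A: Δ: 2! 12! 4! / 19! → 1/5290740; sum: t=0:+1/26127360 t=1:−1/29030400 t=2:+1/479001600 = 17/2874009600; 3j²(7 3 8; 4 0 -4) = Δ·Π!·Σ² = 17/25935  (sign +1)
B: Δ: 2! 12! 4! / 19! → 1/5290740; sum: t=1:−1/23224320 t=2:+1/26127360 = -1/209018880; 3j²(7 3 8; 2 2 -4) = Δ·Π!·Σ² = 275/1058148  (sign -1)
I_A²/I_B² = (17/25935)/(275/1058148) = 3468/1375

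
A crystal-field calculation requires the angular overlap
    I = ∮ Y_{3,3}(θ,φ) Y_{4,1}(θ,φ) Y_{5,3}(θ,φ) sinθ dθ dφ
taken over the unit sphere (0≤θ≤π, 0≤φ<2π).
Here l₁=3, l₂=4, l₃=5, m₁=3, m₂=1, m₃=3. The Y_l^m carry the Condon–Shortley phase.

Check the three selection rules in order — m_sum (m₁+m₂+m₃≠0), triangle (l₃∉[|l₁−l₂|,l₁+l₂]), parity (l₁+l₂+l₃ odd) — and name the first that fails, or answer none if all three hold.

azimuthal sum: 3 + 1 + 3 = 7  ✗
1 ≤ 5 ≤ 7 (triangle on l)
L = 3 + 4 + 5 = 12 (even)

m_sum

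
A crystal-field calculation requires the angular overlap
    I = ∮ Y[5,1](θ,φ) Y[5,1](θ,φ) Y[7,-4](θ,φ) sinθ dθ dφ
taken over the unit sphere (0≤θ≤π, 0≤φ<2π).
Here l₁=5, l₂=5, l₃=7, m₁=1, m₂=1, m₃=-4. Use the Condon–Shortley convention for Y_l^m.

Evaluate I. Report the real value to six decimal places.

m-sum = 1 + 1 − 4 = -2 ≠ 0 ⇒ I = 0

0.000000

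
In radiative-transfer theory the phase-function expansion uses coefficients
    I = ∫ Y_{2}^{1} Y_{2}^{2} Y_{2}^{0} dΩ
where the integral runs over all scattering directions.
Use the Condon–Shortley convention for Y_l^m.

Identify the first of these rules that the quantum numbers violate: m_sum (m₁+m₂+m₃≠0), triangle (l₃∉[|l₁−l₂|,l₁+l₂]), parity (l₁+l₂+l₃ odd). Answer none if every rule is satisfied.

azimuthal sum: 1 + 2 + 0 = 3  ✗
0 ≤ 2 ≤ 4 (triangle on l)
L = 2 + 2 + 2 = 6 (even)

m_sum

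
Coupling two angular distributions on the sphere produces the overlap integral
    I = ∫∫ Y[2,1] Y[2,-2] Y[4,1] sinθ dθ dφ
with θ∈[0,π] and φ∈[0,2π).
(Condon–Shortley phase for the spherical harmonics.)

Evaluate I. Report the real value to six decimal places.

Checks pass: Σm=0; 8 even; l₃=4∈[0,4].
(2·2+1)(2·2+1)(2·4+1) = 225
Δ: 0! 4! 4! / 9! → 1/630
sum: t=0:+1/16 = 1/16
3j²(2 2 4; 0 0 0) = Δ·Π!·Σ² = 2/35  (sign +1)
sum: t=0:+1/144 = 1/144
3j²(2 2 4; 1 -2 1) = Δ·Π!·Σ² = 1/126  (sign -1)
combine: 4πI² = 225·2/35·1/126 = 5/49
take √, sign -1: I = -0.09011188

-0.090112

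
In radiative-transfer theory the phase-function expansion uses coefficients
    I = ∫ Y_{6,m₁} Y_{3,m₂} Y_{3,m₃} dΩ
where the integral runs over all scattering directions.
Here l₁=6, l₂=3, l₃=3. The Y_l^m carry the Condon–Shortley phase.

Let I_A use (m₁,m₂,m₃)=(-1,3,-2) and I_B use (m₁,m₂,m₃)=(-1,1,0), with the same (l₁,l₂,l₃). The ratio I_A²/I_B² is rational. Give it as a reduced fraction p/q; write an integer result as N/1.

Same 6,3,3: normalisation and zero-m 3j drop out of the ratio.
A: Δ: 6! 6! 0! / 13! → 1/12012; sum: t=6:+1/86400 = 1/86400; 3j²(6 3 3; -1 3 -2) = Δ·Π!·Σ² = 1/1716  (sign -1)
B: Δ: 6! 6! 0! / 13! → 1/12012; sum: t=4:+1/1728 = 1/1728; 3j²(6 3 3; -1 1 0) = Δ·Π!·Σ² = 25/858  (sign -1)
I_A²/I_B² = (1/1716)/(25/858) = 1/50

1/50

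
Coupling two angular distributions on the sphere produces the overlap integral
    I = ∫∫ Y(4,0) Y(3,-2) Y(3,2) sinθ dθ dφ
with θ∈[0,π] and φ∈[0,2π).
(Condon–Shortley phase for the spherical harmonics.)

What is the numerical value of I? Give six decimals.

-0.179515

Checks pass: Σm=0; 10 even; l₃=3∈[1,7].
(2·4+1)(2·3+1)(2·3+1) = 441
Δ: 4! 4! 2! / 11! → 1/34650
sum: t=1:−1/72 t=2:+1/16 t=3:−1/72 = 5/144
3j²(4 3 3; 0 0 0) = Δ·Π!·Σ² = 2/77  (sign -1)
sum: t=0:+1/576 t=1:−1/72 = -7/576
3j²(4 3 3; 0 -2 2) = Δ·Π!·Σ² = 7/198  (sign +1)
combine: 4πI² = 441·2/77·7/198 = 49/121
take √, sign -1: I = -0.17951487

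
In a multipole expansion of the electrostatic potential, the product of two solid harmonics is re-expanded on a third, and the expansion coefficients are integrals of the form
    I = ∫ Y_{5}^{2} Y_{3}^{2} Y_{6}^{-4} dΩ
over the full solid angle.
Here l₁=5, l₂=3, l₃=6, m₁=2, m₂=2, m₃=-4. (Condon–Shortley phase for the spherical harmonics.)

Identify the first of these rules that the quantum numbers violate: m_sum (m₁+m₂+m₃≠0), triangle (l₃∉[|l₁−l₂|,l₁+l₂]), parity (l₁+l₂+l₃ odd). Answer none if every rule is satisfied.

none

Σmᵢ = 0  ✓
l₃∈[|l₁−l₂|,l₁+l₂]=[2,8], have l₃=6  ✓
Σlᵢ = 14 ⇒ even  ✓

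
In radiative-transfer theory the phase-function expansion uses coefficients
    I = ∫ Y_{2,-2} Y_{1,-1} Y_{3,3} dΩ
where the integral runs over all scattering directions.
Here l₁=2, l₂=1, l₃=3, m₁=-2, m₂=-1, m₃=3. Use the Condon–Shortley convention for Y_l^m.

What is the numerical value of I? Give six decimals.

-0.319865

Checks pass: Σm=0; 6 even; l₃=3∈[1,3].
(2·2+1)(2·1+1)(2·3+1) = 105
Δ: 0! 4! 2! / 7! → 1/105
sum: t=0:+1/4 = 1/4
3j²(2 1 3; 0 0 0) = Δ·Π!·Σ² = 3/35  (sign -1)
sum: t=0:+1/48 = 1/48
3j²(2 1 3; -2 -1 3) = Δ·Π!·Σ² = 1/7  (sign +1)
combine: 4πI² = 105·3/35·1/7 = 9/7
take √, sign -1: I = -0.31986543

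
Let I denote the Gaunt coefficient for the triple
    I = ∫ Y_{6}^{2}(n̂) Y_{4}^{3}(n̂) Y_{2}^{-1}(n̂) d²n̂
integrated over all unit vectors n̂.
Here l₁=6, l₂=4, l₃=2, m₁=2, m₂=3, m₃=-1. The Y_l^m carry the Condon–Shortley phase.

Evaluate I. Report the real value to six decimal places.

2 + 3 − 1 = 4 ≠ 0: azimuthal integral kills it; I = 0

0.000000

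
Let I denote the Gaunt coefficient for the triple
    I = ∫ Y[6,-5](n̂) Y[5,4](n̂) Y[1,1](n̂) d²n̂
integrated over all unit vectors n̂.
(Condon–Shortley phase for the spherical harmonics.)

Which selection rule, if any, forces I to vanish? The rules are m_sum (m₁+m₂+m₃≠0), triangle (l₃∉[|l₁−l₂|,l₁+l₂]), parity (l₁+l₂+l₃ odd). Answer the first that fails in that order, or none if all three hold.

m₁+m₂+m₃ = -5 + 4 + 1 = 0  ✓
triangle: |6−5|=1 ≤ l₃=1 ≤ 6+5=11  ✓
parity: l₁+l₂+l₃ = 12 is even  ✓

none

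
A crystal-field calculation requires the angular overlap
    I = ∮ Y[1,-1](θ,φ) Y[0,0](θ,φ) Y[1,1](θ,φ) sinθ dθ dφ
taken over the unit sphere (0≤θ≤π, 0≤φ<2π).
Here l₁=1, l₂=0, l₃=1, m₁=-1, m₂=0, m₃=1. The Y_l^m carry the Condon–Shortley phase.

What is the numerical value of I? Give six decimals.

m-sum 0 ✓  L=2 even ✓  1≤1≤1 ✓
Π(2lᵢ+1) = 3×1×3 = 9
triangle coeff Δ(1,0,1) = 1/3
Σ_t [0,0]: t=0:+1/1 = 1/1
(3j)²=1/3 [(1 0 1; 0 0 0)], sign=-1
Σ_t [0,0]: t=0:+1/2 = 1/2
(3j)²=1/3 [(1 0 1; -1 0 1)], sign=+1
⇒ 4πI² = 1/1
I = (-1)√(1/1/(4π)) = -0.28209479

-0.282095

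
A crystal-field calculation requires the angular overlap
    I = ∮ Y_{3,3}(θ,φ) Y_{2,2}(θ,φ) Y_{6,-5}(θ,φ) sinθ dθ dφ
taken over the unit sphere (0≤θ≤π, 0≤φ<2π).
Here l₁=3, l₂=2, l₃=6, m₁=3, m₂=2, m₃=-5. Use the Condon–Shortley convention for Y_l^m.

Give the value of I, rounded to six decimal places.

0.000000

triangle: need 1≤l₃≤5, have 6; I=0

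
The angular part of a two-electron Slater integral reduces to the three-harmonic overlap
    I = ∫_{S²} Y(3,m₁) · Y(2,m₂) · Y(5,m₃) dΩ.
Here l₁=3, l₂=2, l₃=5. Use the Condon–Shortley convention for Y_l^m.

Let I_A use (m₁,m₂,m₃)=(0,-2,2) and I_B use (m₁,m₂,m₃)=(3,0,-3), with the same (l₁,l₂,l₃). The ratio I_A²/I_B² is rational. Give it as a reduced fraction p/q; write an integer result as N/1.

Same 3,2,5: normalisation and zero-m 3j drop out of the ratio.
A: Δ: 0! 6! 4! / 11! → 1/2310; sum: t=0:+1/864 = 1/864; 3j²(3 2 5; 0 -2 2) = Δ·Π!·Σ² = 1/66  (sign -1)
B: Δ: 0! 6! 4! / 11! → 1/2310; sum: t=0:+1/2880 = 1/2880; 3j²(3 2 5; 3 0 -3) = Δ·Π!·Σ² = 2/165  (sign +1)
I_A²/I_B² = (1/66)/(2/165) = 5/4

5/4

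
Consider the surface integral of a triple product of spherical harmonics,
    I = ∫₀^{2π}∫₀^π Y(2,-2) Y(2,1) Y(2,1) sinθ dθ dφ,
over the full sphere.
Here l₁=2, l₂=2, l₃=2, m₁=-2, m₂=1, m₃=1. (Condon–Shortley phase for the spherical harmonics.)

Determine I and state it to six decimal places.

0.220728

m-sum 0 ✓  L=6 even ✓  0≤2≤4 ✓
Π(2lᵢ+1) = 5×5×5 = 125
triangle coeff Δ(2,2,2) = 1/630
Σ_t [0,2]: t=0:+1/8 t=1:−1/1 t=2:+1/8 = -3/4
(3j)²=2/35 [(2 2 2; 0 0 0)], sign=-1
Σ_t [2,2]: t=2:+1/4 = 1/4
(3j)²=3/35 [(2 2 2; -2 1 1)], sign=-1
⇒ 4πI² = 30/49
I = (+1)√(30/49/(4π)) = 0.22072812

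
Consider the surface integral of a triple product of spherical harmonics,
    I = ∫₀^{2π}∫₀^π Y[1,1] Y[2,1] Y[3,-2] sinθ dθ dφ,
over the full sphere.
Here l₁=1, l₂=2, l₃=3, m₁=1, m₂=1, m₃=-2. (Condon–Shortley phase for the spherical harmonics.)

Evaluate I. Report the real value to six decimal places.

0.261169

m-sum 0 ✓  L=6 even ✓  1≤3≤3 ✓
Π(2lᵢ+1) = 3×5×7 = 105
triangle coeff Δ(1,2,3) = 1/105
Σ_t [0,0]: t=0:+1/4 = 1/4
(3j)²=3/35 [(1 2 3; 0 0 0)], sign=-1
Σ_t [0,0]: t=0:+1/12 = 1/12
(3j)²=2/21 [(1 2 3; 1 1 -2)], sign=-1
⇒ 4πI² = 6/7
I = (+1)√(6/7/(4π)) = 0.26116903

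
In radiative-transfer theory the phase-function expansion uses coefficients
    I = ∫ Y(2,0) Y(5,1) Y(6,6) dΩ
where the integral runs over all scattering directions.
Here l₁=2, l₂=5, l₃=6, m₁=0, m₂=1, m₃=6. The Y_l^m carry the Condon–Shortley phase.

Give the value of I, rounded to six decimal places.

m-sum = 0 + 1 + 6 = 7 ≠ 0 ⇒ I = 0

0.000000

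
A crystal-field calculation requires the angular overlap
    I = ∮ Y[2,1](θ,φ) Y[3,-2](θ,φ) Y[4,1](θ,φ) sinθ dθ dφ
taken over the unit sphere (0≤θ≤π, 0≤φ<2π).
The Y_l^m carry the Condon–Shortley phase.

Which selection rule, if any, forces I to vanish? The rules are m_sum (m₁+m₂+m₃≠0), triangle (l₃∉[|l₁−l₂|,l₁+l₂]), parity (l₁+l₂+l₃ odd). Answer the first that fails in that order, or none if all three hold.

parity

m₁+m₂+m₃ = 1 − 2 + 1 = 0  ✓
triangle: |2−3|=1 ≤ l₃=4 ≤ 2+3=5  ✓
parity: l₁+l₂+l₃ = 9 is odd  ✗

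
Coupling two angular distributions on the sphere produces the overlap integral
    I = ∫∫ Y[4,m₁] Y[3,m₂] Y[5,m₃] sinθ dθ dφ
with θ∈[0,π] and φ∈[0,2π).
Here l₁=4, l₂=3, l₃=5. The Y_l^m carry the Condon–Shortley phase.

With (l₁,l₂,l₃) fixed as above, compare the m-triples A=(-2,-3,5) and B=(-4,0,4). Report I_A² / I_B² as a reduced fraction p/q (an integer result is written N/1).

25/56

Same 4,3,5: normalisation and zero-m 3j drop out of the ratio.
A: Δ: 2! 6! 4! / 13! → 1/180180; sum: t=0:+1/34560 = 1/34560; 3j²(4 3 5; -2 -3 5) = Δ·Π!·Σ² = 5/286  (sign +1)
B: Δ: 2! 6! 4! / 13! → 1/180180; sum: t=2:+1/8640 = 1/8640; 3j²(4 3 5; -4 0 4) = Δ·Π!·Σ² = 28/715  (sign -1)
I_A²/I_B² = (5/286)/(28/715) = 25/56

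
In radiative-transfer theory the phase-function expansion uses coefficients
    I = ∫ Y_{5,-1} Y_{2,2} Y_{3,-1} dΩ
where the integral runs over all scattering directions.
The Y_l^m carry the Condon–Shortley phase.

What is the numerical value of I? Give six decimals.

-0.092802

m-sum 0 ✓  L=10 even ✓  3≤3≤7 ✓
Π(2lᵢ+1) = 11×5×7 = 385
triangle coeff Δ(5,2,3) = 1/2310
Σ_t [2,2]: t=2:+1/144 = 1/144
(3j)²=10/231 [(5 2 3; 0 0 0)], sign=-1
Σ_t [4,4]: t=4:+1/1152 = 1/1152
(3j)²=1/154 [(5 2 3; -1 2 -1)], sign=+1
⇒ 4πI² = 25/231
I = (-1)√(25/231/(4π)) = -0.09280237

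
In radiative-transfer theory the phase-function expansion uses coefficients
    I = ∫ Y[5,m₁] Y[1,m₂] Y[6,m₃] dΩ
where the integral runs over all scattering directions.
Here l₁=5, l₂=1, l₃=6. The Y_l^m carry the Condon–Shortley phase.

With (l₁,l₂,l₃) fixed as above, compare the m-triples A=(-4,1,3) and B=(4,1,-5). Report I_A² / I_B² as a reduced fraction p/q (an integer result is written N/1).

3/55

l's match ⇒ only the (l;m) 3-j factors differ between A and B.
A: triangle coeff Δ(5,1,6) = 1/858; Σ_t [0,0]: t=0:+1/725760 = 1/725760; (3j)²=1/286 [(5 1 6; -4 1 3)], sign=-1
B: triangle coeff Δ(5,1,6) = 1/858; Σ_t [0,0]: t=0:+1/725760 = 1/725760; (3j)²=5/78 [(5 1 6; 4 1 -5)], sign=-1
I_A²/I_B² = (1/286)/(5/78) = 3/55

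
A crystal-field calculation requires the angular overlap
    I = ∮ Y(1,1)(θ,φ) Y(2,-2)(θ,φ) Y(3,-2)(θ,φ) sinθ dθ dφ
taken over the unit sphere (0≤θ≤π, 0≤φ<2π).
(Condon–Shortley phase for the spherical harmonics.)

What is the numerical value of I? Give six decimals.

m-sum = 1 − 2 − 2 = -3 ≠ 0 ⇒ I = 0

0.000000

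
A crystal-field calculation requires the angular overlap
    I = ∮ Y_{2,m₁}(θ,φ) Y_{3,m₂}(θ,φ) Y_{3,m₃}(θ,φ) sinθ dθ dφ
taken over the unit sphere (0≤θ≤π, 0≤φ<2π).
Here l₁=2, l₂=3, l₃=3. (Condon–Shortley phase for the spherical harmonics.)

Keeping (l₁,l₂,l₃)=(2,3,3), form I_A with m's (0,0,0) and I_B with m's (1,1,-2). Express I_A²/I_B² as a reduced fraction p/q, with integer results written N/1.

16/15

Shared (l₁,l₂,l₃)=(2,3,3): N and (l;000)² cancel in I_A²/I_B².
A: Δ = 2!·2!·4!/9! = 1/3780; Racah Σ t=0..2: t=0:+1/24 t=1:−1/4 t=2:+1/24 = -1/6; ⇒ 3j(2 3 3; 0 0 0)² = 4/105, sgn +1
B: Δ = 2!·2!·4!/9! = 1/3780; Racah Σ t=0..1: t=0:+1/48 t=1:−1/12 = -1/16; ⇒ 3j(2 3 3; 1 1 -2)² = 1/28, sgn +1
I_A²/I_B² = (4/105)/(1/28) = 16/15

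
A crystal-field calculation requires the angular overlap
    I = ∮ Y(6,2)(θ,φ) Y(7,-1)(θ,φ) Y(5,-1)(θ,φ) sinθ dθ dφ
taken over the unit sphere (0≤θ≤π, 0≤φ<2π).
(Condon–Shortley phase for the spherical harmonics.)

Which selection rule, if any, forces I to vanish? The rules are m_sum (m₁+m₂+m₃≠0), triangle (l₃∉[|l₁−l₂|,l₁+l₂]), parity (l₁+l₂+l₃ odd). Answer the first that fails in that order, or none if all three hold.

none

Σmᵢ = 0  ✓
l₃∈[|l₁−l₂|,l₁+l₂]=[1,13], have l₃=5  ✓
Σlᵢ = 18 ⇒ even  ✓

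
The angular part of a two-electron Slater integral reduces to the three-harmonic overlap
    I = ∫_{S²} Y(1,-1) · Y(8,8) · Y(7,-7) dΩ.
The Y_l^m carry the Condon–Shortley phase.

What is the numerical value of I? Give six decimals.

m-sum 0 ✓  L=16 even ✓  7≤7≤9 ✓
Π(2lᵢ+1) = 3×17×15 = 765
triangle coeff Δ(1,8,7) = 1/2040
Σ_t [1,1]: t=1:−1/25401600 = -1/25401600
(3j)²=8/255 [(1 8 7; 0 0 0)], sign=+1
Σ_t [2,2]: t=2:+1/174356582400 = 1/174356582400
(3j)²=1/17 [(1 8 7; -1 8 -7)], sign=+1
⇒ 4πI² = 24/17
I = (+1)√(24/17/(4π)) = 0.33517856

0.335179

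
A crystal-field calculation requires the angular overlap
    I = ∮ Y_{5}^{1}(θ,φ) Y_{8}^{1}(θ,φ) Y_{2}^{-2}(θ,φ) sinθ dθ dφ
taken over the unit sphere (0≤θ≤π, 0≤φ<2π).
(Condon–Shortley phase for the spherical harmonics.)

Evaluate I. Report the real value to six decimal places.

0.000000

l₃=2 ∉ [3,13] — triangle fails ⇒ I = 0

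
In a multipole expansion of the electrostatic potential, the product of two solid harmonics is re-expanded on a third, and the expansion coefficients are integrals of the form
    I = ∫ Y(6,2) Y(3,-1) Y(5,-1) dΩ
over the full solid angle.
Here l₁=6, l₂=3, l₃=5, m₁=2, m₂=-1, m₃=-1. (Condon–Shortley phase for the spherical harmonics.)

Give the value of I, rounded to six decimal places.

0.134828

Rules hold: Σm=0, L=14 even, 3≤5≤9.
N = 13·7·11 = 1001
Δ = 4!·8!·2!/15! = 1/675675
Racah Σ t=1..3: t=1:−1/8640 t=2:+1/2304 t=3:−1/8640 = 7/34560
⇒ 3j(6 3 5; 0 0 0)² = 7/429, sgn -1
Racah Σ t=0..2: t=0:+1/27648 t=1:−1/4320 t=2:+1/11520 = -1/9216
⇒ 3j(6 3 5; 2 -1 -1)² = 2/143, sgn -1
4πI² = N·(3j₀)²·(3jₘ)² = 98/429
I = +1·√(0.228438/4π) = 0.13482780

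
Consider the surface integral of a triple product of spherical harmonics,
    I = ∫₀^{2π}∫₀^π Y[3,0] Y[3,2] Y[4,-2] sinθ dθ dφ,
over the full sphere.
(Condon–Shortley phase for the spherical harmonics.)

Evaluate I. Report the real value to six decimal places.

Rules hold: Σm=0, L=10 even, 0≤4≤6.
N = 7·7·9 = 441
Δ = 2!·4!·4!/11! = 1/34650
Racah Σ t=0..2: t=0:+1/72 t=1:−1/16 t=2:+1/72 = -5/144
⇒ 3j(3 3 4; 0 0 0)² = 2/77, sgn -1
Racah Σ t=1..2: t=1:−1/96 t=2:+1/72 = 1/288
⇒ 3j(3 3 4; 0 2 -2)² = 1/462, sgn +1
4πI² = N·(3j₀)²·(3jₘ)² = 3/121
I = -1·√(0.0247934/4π) = -0.04441841

-0.044418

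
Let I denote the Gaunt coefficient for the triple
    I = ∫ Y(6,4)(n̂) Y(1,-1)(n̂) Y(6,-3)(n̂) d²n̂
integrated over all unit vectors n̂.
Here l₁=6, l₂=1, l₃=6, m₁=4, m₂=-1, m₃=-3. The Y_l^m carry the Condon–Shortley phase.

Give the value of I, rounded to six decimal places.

L=13 odd ⇒ parity kills the (l;000) factor ⇒ I = 0

0.000000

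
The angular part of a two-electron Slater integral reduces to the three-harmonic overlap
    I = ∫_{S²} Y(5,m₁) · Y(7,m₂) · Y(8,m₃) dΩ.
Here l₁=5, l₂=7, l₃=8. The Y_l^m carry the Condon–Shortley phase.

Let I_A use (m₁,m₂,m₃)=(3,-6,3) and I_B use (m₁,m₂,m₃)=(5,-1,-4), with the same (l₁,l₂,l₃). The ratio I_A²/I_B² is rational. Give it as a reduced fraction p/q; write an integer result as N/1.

l's match ⇒ only the (l;m) 3-j factors differ between A and B.
A: triangle coeff Δ(5,7,8) = 1/814773960; Σ_t [0,1]: t=0:+1/418037760 t=1:−1/2612736000 = 1/497664000; (3j)²=77/6460 [(5 7 8; 3 -6 3)], sign=-1
B: triangle coeff Δ(5,7,8) = 1/814773960; Σ_t [0,0]: t=0:+1/298598400 = 1/298598400; (3j)²=70/4199 [(5 7 8; 5 -1 -4)], sign=+1
I_A²/I_B² = (77/6460)/(70/4199) = 143/200

143/200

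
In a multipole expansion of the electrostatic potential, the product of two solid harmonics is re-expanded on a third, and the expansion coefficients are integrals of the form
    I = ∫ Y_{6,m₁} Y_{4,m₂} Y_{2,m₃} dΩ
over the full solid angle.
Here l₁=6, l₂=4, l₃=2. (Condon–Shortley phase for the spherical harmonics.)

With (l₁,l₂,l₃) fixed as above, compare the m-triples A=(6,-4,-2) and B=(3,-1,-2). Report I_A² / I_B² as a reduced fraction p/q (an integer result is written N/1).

l's match ⇒ only the (l;m) 3-j factors differ between A and B.
A: triangle coeff Δ(6,4,2) = 1/6435; Σ_t [0,0]: t=0:+1/967680 = 1/967680; (3j)²=1/13 [(6 4 2; 6 -4 -2)], sign=+1
B: triangle coeff Δ(6,4,2) = 1/6435; Σ_t [3,3]: t=3:−1/17280 = -1/17280; (3j)²=14/715 [(6 4 2; 3 -1 -2)], sign=-1
I_A²/I_B² = (1/13)/(14/715) = 55/14

55/14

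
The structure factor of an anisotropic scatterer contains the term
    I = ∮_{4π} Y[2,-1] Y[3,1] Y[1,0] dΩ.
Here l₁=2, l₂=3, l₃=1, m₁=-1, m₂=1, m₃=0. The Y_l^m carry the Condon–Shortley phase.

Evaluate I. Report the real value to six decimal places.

Checks pass: Σm=0; 6 even; l₃=1∈[1,5].
(2·2+1)(2·3+1)(2·1+1) = 105
Δ: 4! 0! 2! / 7! → 1/105
sum: t=2:+1/4 = 1/4
3j²(2 3 1; 0 0 0) = Δ·Π!·Σ² = 3/35  (sign -1)
sum: t=3:−1/6 = -1/6
3j²(2 3 1; -1 1 0) = Δ·Π!·Σ² = 8/105  (sign +1)
combine: 4πI² = 105·3/35·8/105 = 24/35
take √, sign -1: I = -0.23359668

-0.233597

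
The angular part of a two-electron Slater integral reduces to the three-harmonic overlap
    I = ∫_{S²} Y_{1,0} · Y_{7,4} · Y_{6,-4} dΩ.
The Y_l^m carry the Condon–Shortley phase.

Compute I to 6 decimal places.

0.201000

Checks pass: Σm=0; 14 even; l₃=6∈[6,8].
(2·1+1)(2·7+1)(2·6+1) = 585
Δ: 2! 0! 12! / 15! → 1/1365
sum: t=1:−1/518400 = -1/518400
3j²(1 7 6; 0 0 0) = Δ·Π!·Σ² = 7/195  (sign -1)
sum: t=1:−1/7257600 = -1/7257600
3j²(1 7 6; 0 4 -4) = Δ·Π!·Σ² = 11/455  (sign -1)
combine: 4πI² = 585·7/195·11/455 = 33/65
take √, sign +1: I = 0.20099968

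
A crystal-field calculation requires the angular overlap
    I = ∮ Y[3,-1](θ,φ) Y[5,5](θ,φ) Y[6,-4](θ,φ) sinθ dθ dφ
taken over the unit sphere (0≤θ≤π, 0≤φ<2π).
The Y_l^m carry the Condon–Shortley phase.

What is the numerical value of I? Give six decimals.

Rules hold: Σm=0, L=14 even, 2≤6≤8.
N = 7·11·13 = 1001
Δ = 2!·4!·8!/15! = 1/675675
Racah Σ t=0..2: t=0:+1/8640 t=1:−1/2304 t=2:+1/8640 = -7/34560
⇒ 3j(3 5 6; 0 0 0)² = 7/429, sgn -1
Racah Σ t=2..2: t=2:+1/322560 = 1/322560
⇒ 3j(3 5 6; -1 5 -4)² = 18/1001, sgn +1
4πI² = N·(3j₀)²·(3jₘ)² = 42/143
I = -1·√(0.293706/4π) = -0.15288036

-0.152880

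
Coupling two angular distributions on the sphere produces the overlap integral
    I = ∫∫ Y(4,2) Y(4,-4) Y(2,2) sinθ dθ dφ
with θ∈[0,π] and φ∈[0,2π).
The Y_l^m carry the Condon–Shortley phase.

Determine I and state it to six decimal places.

-0.106180

Checks pass: Σm=0; 10 even; l₃=2∈[0,8].
(2·4+1)(2·4+1)(2·2+1) = 405
Δ: 6! 2! 2! / 11! → 1/13860
sum: t=2:+1/192 t=3:−1/36 t=4:+1/192 = -5/288
3j²(4 4 2; 0 0 0) = Δ·Π!·Σ² = 20/693  (sign -1)
sum: t=0:+1/2880 = 1/2880
3j²(4 4 2; 2 -4 2) = Δ·Π!·Σ² = 2/165  (sign +1)
combine: 4πI² = 405·20/693·2/165 = 120/847
take √, sign -1: I = -0.10618031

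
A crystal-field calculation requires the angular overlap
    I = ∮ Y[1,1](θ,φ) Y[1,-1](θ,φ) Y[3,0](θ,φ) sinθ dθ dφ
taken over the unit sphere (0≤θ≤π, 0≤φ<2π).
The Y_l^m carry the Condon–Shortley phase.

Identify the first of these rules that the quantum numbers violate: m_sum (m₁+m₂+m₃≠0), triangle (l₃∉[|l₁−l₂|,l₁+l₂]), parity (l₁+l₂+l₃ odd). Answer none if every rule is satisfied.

m₁+m₂+m₃ = 1 − 1 + 0 = 0  ✓
triangle: |1−1|=0 ≤ l₃=3 ≤ 1+1=2  ✗
parity: l₁+l₂+l₃ = 5 is odd

triangle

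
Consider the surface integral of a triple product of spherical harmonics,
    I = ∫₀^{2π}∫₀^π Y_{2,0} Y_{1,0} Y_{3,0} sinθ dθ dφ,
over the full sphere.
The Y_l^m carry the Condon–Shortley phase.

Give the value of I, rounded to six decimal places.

0.247767

Checks pass: Σm=0; 6 even; l₃=3∈[1,3].
(2·2+1)(2·1+1)(2·3+1) = 105
Δ: 0! 4! 2! / 7! → 1/105
sum: t=0:+1/4 = 1/4
3j²(2 1 3; 0 0 0) = Δ·Π!·Σ² = 3/35  (sign -1)
(m-triple is (0,0,0) — same symbol as above.)
combine: 4πI² = 105·3/35·3/35 = 27/35
take √, sign +1: I = 0.24776670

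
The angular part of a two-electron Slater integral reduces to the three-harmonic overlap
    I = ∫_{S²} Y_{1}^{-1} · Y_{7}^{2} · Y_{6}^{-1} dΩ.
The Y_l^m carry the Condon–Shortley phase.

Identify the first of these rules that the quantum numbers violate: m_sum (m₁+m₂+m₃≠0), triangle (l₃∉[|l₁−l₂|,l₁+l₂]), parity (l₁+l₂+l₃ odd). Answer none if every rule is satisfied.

m₁+m₂+m₃ = -1 + 2 − 1 = 0  ✓
triangle: |1−7|=6 ≤ l₃=6 ≤ 1+7=8  ✓
parity: l₁+l₂+l₃ = 14 is even  ✓

none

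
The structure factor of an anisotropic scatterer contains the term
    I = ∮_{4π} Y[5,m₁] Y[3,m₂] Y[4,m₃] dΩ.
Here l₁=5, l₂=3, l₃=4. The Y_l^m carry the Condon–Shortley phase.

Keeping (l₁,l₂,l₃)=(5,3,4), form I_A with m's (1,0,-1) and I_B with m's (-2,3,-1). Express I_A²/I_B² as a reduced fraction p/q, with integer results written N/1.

l's match ⇒ only the (l;m) 3-j factors differ between A and B.
A: triangle coeff Δ(5,3,4) = 1/180180; Σ_t [1,3]: t=1:−1/432 t=2:+1/192 t=3:−1/1440 = 19/8640; (3j)²=361/30030 [(5 3 4; 1 0 -1)], sign=-1
B: triangle coeff Δ(5,3,4) = 1/180180; Σ_t [4,4]: t=4:+1/1728 = 1/1728; (3j)²=25/858 [(5 3 4; -2 3 -1)], sign=-1
I_A²/I_B² = (361/30030)/(25/858) = 361/875

361/875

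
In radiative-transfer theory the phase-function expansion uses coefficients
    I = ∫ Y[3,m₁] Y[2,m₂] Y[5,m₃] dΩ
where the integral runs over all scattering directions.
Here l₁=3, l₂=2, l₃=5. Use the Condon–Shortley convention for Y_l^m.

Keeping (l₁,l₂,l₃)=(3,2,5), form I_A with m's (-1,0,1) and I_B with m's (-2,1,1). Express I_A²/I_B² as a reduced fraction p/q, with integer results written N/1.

l's match ⇒ only the (l;m) 3-j factors differ between A and B.
A: triangle coeff Δ(3,2,5) = 1/2310; Σ_t [0,0]: t=0:+1/192 = 1/192; (3j)²=3/77 [(3 2 5; -1 0 1)], sign=+1
B: triangle coeff Δ(3,2,5) = 1/2310; Σ_t [0,0]: t=0:+1/720 = 1/720; (3j)²=4/385 [(3 2 5; -2 1 1)], sign=+1
I_A²/I_B² = (3/77)/(4/385) = 15/4

15/4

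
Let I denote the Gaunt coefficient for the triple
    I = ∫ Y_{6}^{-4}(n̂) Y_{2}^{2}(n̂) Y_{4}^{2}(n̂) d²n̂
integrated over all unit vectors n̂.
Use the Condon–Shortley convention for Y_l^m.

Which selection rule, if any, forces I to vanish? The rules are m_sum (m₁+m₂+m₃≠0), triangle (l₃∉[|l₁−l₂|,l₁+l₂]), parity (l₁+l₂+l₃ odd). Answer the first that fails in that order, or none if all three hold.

none

azimuthal sum: -4 + 2 + 2 = 0  ✓
4 ≤ 4 ≤ 8 (triangle on l)  ✓
L = 6 + 2 + 4 = 12 (even)  ✓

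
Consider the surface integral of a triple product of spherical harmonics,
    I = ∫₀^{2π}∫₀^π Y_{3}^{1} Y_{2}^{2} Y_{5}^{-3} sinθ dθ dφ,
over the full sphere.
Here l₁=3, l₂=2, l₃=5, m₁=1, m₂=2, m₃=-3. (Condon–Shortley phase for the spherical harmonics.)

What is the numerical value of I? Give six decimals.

Checks pass: Σm=0; 10 even; l₃=5∈[1,5].
(2·3+1)(2·2+1)(2·5+1) = 385
Δ: 0! 6! 4! / 11! → 1/2310
sum: t=0:+1/144 = 1/144
3j²(3 2 5; 0 0 0) = Δ·Π!·Σ² = 10/231  (sign -1)
sum: t=0:+1/1152 = 1/1152
3j²(3 2 5; 1 2 -3) = Δ·Π!·Σ² = 1/33  (sign +1)
combine: 4πI² = 385·10/231·1/33 = 50/99
take √, sign -1: I = -0.20047604

-0.200476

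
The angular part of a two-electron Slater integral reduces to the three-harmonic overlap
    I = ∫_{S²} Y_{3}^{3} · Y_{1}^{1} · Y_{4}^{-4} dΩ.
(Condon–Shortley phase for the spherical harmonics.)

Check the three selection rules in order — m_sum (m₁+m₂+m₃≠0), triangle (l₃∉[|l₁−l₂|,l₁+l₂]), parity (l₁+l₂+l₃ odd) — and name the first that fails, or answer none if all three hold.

azimuthal sum: 3 + 1 − 4 = 0  ✓
2 ≤ 4 ≤ 4 (triangle on l)  ✓
L = 3 + 1 + 4 = 8 (even)  ✓

none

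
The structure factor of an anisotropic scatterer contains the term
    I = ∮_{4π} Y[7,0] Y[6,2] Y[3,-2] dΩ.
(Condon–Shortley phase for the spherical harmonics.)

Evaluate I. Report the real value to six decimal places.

Rules hold: Σm=0, L=16 even, 1≤3≤13.
N = 15·13·7 = 1365
Δ = 10!·4!·2!/17! = 1/2042040
Racah Σ t=4..6: t=4:+1/207360 t=5:−1/57600 t=6:+1/207360 = -1/129600
⇒ 3j(7 6 3; 0 0 0)² = 168/12155, sgn +1
Racah Σ t=6..7: t=6:+1/207360 t=7:−1/725760 = 1/290304
⇒ 3j(7 6 3; 0 2 -2)² = 125/7293, sgn -1
4πI² = N·(3j₀)²·(3jₘ)² = 147000/454597
I = -1·√(0.323363/4π) = -0.16041333

-0.160413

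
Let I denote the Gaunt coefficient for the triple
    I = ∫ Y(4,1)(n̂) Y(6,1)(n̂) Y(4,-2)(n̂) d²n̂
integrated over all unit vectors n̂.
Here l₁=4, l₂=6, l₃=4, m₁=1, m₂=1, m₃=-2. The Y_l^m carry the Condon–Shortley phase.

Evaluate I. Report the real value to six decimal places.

Rules hold: Σm=0, L=14 even, 2≤4≤10.
N = 9·13·9 = 1053
Δ = 6!·2!·6!/15! = 1/1261260
Racah Σ t=2..4: t=2:+1/4608 t=3:−1/1296 t=4:+1/4608 = -7/20736
⇒ 3j(4 6 4; 0 0 0)² = 20/1287, sgn -1
Racah Σ t=1..3: t=1:−1/172800 t=2:+1/5760 t=3:−1/3456 = -7/57600
⇒ 3j(4 6 4; 1 1 -2)² = 21/2860, sgn -1
4πI² = N·(3j₀)²·(3jₘ)² = 189/1573
I = +1·√(0.120153/4π) = 0.09778261

0.097783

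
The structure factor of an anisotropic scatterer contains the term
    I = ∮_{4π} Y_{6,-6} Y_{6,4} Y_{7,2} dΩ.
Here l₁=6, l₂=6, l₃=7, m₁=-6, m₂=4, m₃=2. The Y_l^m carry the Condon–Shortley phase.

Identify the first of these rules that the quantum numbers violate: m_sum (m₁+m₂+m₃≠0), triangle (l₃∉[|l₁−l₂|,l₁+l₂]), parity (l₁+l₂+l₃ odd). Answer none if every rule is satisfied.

parity

azimuthal sum: -6 + 4 + 2 = 0  ✓
0 ≤ 7 ≤ 12 (triangle on l)  ✓
L = 6 + 6 + 7 = 19 (odd)  ✗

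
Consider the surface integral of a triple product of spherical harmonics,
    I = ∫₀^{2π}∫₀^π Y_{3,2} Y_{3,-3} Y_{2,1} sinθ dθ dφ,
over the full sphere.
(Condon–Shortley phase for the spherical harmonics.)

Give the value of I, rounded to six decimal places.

-0.210261

Checks pass: Σm=0; 8 even; l₃=2∈[0,6].
(2·3+1)(2·3+1)(2·2+1) = 245
Δ: 4! 2! 2! / 9! → 1/3780
sum: t=1:−1/24 t=2:+1/4 t=3:−1/24 = 1/6
3j²(3 3 2; 0 0 0) = Δ·Π!·Σ² = 4/105  (sign +1)
sum: t=0:+1/48 = 1/48
3j²(3 3 2; 2 -3 1) = Δ·Π!·Σ² = 5/84  (sign -1)
combine: 4πI² = 245·4/105·5/84 = 5/9
take √, sign -1: I = -0.21026104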